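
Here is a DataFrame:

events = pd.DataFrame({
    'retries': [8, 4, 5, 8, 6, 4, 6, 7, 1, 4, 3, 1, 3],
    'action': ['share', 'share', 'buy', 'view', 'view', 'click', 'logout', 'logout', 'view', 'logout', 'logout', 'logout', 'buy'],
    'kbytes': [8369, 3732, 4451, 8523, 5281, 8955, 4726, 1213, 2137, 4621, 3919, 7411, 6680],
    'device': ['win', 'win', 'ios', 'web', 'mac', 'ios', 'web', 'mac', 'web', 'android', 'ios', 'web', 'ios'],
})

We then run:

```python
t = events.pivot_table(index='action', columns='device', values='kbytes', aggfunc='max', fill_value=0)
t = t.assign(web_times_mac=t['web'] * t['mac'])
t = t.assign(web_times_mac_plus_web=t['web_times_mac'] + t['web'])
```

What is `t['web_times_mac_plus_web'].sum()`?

54015440

pivot: rows=action, cols=device, max(kbytes):
device  android   ios   mac   web   win
action                                 
buy           0  6680     0     0     0
click         0  8955     0     0     0
logout     4621  3919  1213  7411     0
share         0     0     0     0  8369
view          0     0  5281  8523     0
add column web_times_mac = t['web'] * t['mac']:
device  android   ios   mac   web   win  web_times_mac
action                                                
buy           0  6680     0     0     0              0
click         0  8955     0     0     0              0
logout     4621  3919  1213  7411     0        8989543
share         0     0     0     0  8369              0
view          0     0  5281  8523     0       45009963
add column web_times_mac_plus_web = t['web_times_mac'] + t['web']:
device  android   ios   mac   web   win  web_times_mac  web_times_mac_plus_web
action                                                                        
buy           0  6680     0     0     0              0                       0
click         0  8955     0     0     0              0                       0
logout     4621  3919  1213  7411     0        8989543                 8996954
share         0     0     0     0  8369              0                       0
view          0     0  5281  8523     0       45009963                45018486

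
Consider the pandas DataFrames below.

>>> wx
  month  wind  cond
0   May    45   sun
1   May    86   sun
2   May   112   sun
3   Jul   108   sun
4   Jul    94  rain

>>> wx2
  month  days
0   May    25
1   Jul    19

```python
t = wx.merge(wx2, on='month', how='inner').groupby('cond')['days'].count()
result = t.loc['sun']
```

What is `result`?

merge on 'month' (how='inner') → 5 rows:
  month  wind  cond  days
0   May    45   sun    25
1   May    86   sun    25
2   May   112   sun    25
3   Jul   108   sun    19
4   Jul    94  rain    19
group by cond, count of days:
cond
rain    1
sun     4
Name: days, dtype: int64
So loc['sun'] = 4.

4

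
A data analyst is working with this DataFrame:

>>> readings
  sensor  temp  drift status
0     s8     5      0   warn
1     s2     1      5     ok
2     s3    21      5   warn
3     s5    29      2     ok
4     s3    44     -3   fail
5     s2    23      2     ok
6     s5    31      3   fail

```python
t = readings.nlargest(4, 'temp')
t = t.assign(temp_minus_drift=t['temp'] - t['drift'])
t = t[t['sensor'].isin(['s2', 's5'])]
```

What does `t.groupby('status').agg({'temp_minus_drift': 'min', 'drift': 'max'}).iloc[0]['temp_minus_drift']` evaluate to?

28

take 4 rows with largest temp:
  sensor  temp  drift status
4     s3    44     -3   fail
6     s5    31      3   fail
3     s5    29      2     ok
5     s2    23      2     ok
add column temp_minus_drift = t['temp'] - t['drift']:
  sensor  temp  drift status  temp_minus_drift
4     s3    44     -3   fail                47
6     s5    31      3   fail                28
3     s5    29      2     ok                27
5     s2    23      2     ok                21
filter rows where sensor in ['s2', 's5']:
  sensor  temp  drift status  temp_minus_drift
6     s5    31      3   fail                28
3     s5    29      2     ok                27
5     s2    23      2     ok                21
group by status: min(temp_minus_drift), max(drift):
        temp_minus_drift  drift
status                         
fail                  28      3
ok                    21      2
Taking the value at position 0, column 'temp_minus_drift' gives 28.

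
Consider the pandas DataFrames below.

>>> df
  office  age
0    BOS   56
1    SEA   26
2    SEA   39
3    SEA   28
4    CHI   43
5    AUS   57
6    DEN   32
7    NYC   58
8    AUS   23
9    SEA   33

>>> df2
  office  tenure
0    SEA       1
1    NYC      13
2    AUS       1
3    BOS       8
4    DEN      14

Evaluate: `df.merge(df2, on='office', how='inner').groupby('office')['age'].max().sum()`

242

merge on 'office' (how='inner') → 9 rows:
  office  age  tenure
0    BOS   56       8
1    SEA   26       1
2    SEA   39       1
3    SEA   28       1
4    AUS   57       1
5    DEN   32      14
6    NYC   58      13
7    AUS   23       1
8    SEA   33       1
group by office, max of age:
office
AUS    57
BOS    56
DEN    32
NYC    58
SEA    39
Name: age, dtype: int64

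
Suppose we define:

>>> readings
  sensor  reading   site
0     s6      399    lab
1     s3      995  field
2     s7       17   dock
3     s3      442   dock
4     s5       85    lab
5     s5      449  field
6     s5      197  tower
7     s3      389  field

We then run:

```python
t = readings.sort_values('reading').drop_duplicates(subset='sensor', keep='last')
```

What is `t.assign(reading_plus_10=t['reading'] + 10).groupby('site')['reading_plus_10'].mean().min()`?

sort by reading:
  sensor  reading   site
2     s7       17   dock
4     s5       85    lab
6     s5      197  tower
7     s3      389  field
0     s6      399    lab
3     s3      442   dock
5     s5      449  field
1     s3      995  field
drop duplicate sensor (keep=last):
  sensor  reading   site
2     s7       17   dock
0     s6      399    lab
5     s5      449  field
1     s3      995  field
add column reading_plus_10 = t['reading'] + 10:
  sensor  reading   site  reading_plus_10
2     s7       17   dock               27
0     s6      399    lab              409
5     s5      449  field              459
1     s3      995  field             1005
group by site, mean of reading_plus_10:
site
dock      27.0
field    732.0
lab      409.0
Name: reading_plus_10, dtype: float64
Then the min of the resulting series: 27.0

27.0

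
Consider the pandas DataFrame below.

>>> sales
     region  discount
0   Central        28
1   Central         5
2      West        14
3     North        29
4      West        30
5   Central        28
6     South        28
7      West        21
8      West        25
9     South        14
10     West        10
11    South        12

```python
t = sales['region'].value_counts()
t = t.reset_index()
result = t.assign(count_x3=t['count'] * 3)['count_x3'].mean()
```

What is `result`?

value_counts of region:
region
West       5
Central    3
South      3
North      1
Name: count, dtype: int64
reset_index():
    region  count
0     West      5
1  Central      3
2    South      3
3    North      1
add column count_x3 = t['count'] * 3:
    region  count  count_x3
0     West      5        15
1  Central      3         9
2    South      3         9
3    North      1         3

9.0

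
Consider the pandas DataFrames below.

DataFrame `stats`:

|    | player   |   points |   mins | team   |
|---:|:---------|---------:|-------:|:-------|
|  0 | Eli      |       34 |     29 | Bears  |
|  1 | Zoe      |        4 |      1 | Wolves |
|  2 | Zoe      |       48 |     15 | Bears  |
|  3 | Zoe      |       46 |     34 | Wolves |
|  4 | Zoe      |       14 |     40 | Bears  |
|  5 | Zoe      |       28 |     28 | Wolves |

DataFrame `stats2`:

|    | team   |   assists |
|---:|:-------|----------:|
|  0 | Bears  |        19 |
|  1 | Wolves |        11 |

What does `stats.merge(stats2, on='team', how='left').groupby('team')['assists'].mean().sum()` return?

merge on 'team' (how='left') → 6 rows:
  player  points  mins    team  assists
0    Eli      34    29   Bears       19
1    Zoe       4     1  Wolves       11
2    Zoe      48    15   Bears       19
3    Zoe      46    34  Wolves       11
4    Zoe      14    40   Bears       19
5    Zoe      28    28  Wolves       11
group by team, mean of assists:
team
Bears     19.0
Wolves    11.0
Name: assists, dtype: float64

30.0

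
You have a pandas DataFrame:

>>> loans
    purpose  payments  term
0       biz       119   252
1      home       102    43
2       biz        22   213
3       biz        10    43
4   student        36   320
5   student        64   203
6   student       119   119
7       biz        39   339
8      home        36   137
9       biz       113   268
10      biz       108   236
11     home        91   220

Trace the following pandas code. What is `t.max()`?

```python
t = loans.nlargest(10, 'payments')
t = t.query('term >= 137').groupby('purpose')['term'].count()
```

4

take 10 rows with largest payments:
    purpose  payments  term
0       biz       119   252
6   student       119   119
9       biz       113   268
10      biz       108   236
1      home       102    43
11     home        91   220
5   student        64   203
7       biz        39   339
4   student        36   320
8      home        36   137
filter rows where term >= 137:
    purpose  payments  term
0       biz       119   252
9       biz       113   268
10      biz       108   236
11     home        91   220
5   student        64   203
7       biz        39   339
4   student        36   320
8      home        36   137
group by purpose, count of term:
purpose
biz        4
home       2
student    2
Name: term, dtype: int64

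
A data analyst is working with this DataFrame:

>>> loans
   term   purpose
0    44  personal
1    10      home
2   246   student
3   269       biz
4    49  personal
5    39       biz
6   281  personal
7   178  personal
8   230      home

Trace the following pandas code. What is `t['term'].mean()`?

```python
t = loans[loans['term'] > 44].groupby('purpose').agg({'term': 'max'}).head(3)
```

filter rows where term > 44:
   term   purpose
2   246   student
3   269       biz
4    49  personal
6   281  personal
7   178  personal
8   230      home
group by purpose, max of term:
          term
purpose       
biz        269
home       230
personal   281
student    246
take first 3 rows:
          term
purpose       
biz        269
home       230
personal   281

260.0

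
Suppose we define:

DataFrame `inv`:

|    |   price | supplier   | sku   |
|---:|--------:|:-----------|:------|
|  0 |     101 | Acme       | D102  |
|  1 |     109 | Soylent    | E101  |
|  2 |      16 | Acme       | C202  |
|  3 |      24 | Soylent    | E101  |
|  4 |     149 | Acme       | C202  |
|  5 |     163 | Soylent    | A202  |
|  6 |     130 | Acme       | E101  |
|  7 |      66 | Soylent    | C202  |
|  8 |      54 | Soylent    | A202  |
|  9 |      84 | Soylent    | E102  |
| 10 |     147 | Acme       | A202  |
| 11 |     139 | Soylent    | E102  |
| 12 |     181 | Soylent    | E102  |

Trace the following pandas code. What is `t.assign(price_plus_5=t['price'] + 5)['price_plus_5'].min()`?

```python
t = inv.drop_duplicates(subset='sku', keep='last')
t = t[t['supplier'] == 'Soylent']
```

71

drop duplicate sku (keep=last):
    price supplier   sku
0     101     Acme  D102
6     130     Acme  E101
7      66  Soylent  C202
10    147     Acme  A202
12    181  Soylent  E102
filter rows where supplier == 'Soylent':
    price supplier   sku
7      66  Soylent  C202
12    181  Soylent  E102
add column price_plus_5 = t['price'] + 5:
    price supplier   sku  price_plus_5
7      66  Soylent  C202            71
12    181  Soylent  E102           186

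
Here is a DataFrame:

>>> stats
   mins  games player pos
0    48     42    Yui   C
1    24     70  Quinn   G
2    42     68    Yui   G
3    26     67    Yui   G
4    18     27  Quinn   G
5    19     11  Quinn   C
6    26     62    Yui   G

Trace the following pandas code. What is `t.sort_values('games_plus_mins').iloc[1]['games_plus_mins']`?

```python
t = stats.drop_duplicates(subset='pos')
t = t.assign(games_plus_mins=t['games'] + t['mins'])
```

drop duplicate pos (keep=first):
   mins  games player pos
0    48     42    Yui   C
1    24     70  Quinn   G
add column games_plus_mins = t['games'] + t['mins']:
   mins  games player pos  games_plus_mins
0    48     42    Yui   C               90
1    24     70  Quinn   G               94
sort by games_plus_mins:
   mins  games player pos  games_plus_mins
0    48     42    Yui   C               90
1    24     70  Quinn   G               94

94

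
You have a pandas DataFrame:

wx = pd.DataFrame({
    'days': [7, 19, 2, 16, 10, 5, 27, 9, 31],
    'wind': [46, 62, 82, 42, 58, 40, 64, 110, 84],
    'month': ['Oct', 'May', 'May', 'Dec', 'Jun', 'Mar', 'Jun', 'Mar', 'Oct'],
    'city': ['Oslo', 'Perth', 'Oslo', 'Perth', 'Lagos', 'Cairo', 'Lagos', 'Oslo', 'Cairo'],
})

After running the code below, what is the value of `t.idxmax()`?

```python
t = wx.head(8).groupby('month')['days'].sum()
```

Jun

take first 8 rows:
   days  wind month   city
0     7    46   Oct   Oslo
1    19    62   May  Perth
2     2    82   May   Oslo
3    16    42   Dec  Perth
4    10    58   Jun  Lagos
5     5    40   Mar  Cairo
6    27    64   Jun  Lagos
7     9   110   Mar   Oslo
group by month, sum of days:
month
Dec    16
Jun    37
Mar    14
May    21
Oct     7
Name: days, dtype: int64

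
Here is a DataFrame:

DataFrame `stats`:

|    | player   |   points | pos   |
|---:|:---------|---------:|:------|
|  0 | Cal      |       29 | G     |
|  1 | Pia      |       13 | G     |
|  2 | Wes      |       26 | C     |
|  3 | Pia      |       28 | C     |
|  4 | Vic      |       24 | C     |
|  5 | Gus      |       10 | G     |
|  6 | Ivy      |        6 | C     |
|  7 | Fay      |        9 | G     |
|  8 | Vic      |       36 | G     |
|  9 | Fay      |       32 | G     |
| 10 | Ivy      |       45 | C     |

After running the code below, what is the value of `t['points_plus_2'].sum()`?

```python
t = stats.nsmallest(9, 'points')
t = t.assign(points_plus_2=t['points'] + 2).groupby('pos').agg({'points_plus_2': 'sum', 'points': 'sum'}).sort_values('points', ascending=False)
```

195

take 9 rows with smallest points:
  player  points pos
6    Ivy       6   C
7    Fay       9   G
5    Gus      10   G
1    Pia      13   G
4    Vic      24   C
2    Wes      26   C
3    Pia      28   C
0    Cal      29   G
9    Fay      32   G
add column points_plus_2 = t['points'] + 2:
  player  points pos  points_plus_2
6    Ivy       6   C              8
7    Fay       9   G             11
5    Gus      10   G             12
1    Pia      13   G             15
4    Vic      24   C             26
2    Wes      26   C             28
3    Pia      28   C             30
0    Cal      29   G             31
9    Fay      32   G             34
group by pos: sum(points_plus_2), sum(points):
     points_plus_2  points
pos                       
C               92      84
G              103      93
sort by points descending:
     points_plus_2  points
pos                       
G              103      93
C               92      84
Taking the sum of column 'points_plus_2' gives 195.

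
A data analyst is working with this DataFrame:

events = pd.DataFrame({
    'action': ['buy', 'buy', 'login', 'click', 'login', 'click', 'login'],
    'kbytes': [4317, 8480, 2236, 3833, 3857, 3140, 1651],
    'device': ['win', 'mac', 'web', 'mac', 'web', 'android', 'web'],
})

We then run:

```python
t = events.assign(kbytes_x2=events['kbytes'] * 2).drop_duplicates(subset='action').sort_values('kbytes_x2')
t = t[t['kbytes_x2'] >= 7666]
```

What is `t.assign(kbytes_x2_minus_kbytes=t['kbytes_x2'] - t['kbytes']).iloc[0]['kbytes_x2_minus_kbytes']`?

3833

add column kbytes_x2 = events['kbytes'] * 2:
  action  kbytes   device  kbytes_x2
0    buy    4317      win       8634
1    buy    8480      mac      16960
2  login    2236      web       4472
3  click    3833      mac       7666
4  login    3857      web       7714
5  click    3140  android       6280
6  login    1651      web       3302
drop duplicate action (keep=first):
  action  kbytes device  kbytes_x2
0    buy    4317    win       8634
2  login    2236    web       4472
3  click    3833    mac       7666
sort by kbytes_x2:
  action  kbytes device  kbytes_x2
2  login    2236    web       4472
3  click    3833    mac       7666
0    buy    4317    win       8634
filter rows where kbytes_x2 >= 7666:
  action  kbytes device  kbytes_x2
3  click    3833    mac       7666
0    buy    4317    win       8634
add column kbytes_x2_minus_kbytes = t['kbytes_x2'] - t['kbytes']:
  action  kbytes device  kbytes_x2  kbytes_x2_minus_kbytes
3  click    3833    mac       7666                    3833
0    buy    4317    win       8634                    4317
So iloc[0]['kbytes_x2_minus_kbytes'] = 3833.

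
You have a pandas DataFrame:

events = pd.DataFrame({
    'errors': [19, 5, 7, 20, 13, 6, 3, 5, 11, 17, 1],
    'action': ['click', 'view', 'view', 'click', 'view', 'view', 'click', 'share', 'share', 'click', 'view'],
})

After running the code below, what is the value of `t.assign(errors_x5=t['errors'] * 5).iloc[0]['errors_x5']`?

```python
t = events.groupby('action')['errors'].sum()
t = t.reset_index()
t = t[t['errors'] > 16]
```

295

group by action, sum of errors:
action
click    59
share    16
view     32
Name: errors, dtype: int64
reset_index():
  action  errors
0  click      59
1  share      16
2   view      32
filter rows where errors > 16:
  action  errors
0  click      59
2   view      32
add column errors_x5 = t['errors'] * 5:
  action  errors  errors_x5
0  click      59        295
2   view      32        160
So iloc[0]['errors_x5'] = 295.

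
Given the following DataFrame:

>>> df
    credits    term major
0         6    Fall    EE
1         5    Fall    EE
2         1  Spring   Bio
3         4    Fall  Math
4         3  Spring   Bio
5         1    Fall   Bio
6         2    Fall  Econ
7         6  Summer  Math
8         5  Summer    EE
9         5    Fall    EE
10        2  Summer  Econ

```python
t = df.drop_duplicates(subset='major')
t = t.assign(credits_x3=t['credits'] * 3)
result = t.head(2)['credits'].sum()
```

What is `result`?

7

drop duplicate major (keep=first):
   credits    term major
0        6    Fall    EE
2        1  Spring   Bio
3        4    Fall  Math
6        2    Fall  Econ
add column credits_x3 = t['credits'] * 3:
   credits    term major  credits_x3
0        6    Fall    EE          18
2        1  Spring   Bio           3
3        4    Fall  Math          12
6        2    Fall  Econ           6
take first 2 rows:
   credits    term major  credits_x3
0        6    Fall    EE          18
2        1  Spring   Bio           3
Taking the sum of column 'credits' gives 7.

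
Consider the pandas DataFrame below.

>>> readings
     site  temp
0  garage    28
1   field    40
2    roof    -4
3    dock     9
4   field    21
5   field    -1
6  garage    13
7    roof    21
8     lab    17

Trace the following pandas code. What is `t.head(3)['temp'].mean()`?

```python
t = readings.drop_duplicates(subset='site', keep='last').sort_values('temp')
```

drop duplicate site (keep=last):
     site  temp
3    dock     9
5   field    -1
6  garage    13
7    roof    21
8     lab    17
sort by temp:
     site  temp
5   field    -1
3    dock     9
6  garage    13
8     lab    17
7    roof    21
take first 3 rows:
     site  temp
5   field    -1
3    dock     9
6  garage    13

7.0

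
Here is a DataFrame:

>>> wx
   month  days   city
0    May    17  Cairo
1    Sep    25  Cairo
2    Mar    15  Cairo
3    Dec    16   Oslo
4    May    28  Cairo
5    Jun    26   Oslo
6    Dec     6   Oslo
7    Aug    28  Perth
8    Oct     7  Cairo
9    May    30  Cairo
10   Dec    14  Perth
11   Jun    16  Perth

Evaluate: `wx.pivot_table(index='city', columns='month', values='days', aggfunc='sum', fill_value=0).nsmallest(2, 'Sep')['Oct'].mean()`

0.0

pivot: rows=city, cols=month, sum(days):
month  Aug  Dec  Jun  Mar  May  Oct  Sep
city                                    
Cairo    0    0    0   15   75    7   25
Oslo     0   22   26    0    0    0    0
Perth   28   14   16    0    0    0    0
take 2 rows with smallest Sep:
month  Aug  Dec  Jun  Mar  May  Oct  Sep
city                                    
Oslo     0   22   26    0    0    0    0
Perth   28   14   16    0    0    0    0
So mean() = 0.0.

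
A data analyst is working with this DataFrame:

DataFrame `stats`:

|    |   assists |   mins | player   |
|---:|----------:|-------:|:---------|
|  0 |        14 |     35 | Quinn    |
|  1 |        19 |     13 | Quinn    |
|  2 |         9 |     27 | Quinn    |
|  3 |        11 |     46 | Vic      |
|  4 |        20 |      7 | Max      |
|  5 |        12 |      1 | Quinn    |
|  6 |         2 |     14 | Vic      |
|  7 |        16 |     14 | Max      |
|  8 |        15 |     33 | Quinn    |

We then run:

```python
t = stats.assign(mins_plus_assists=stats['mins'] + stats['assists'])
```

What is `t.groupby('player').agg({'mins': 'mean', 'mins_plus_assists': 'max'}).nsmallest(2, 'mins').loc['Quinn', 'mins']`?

21.8

add column mins_plus_assists = stats['mins'] + stats['assists']:
   assists  mins player  mins_plus_assists
0       14    35  Quinn                 49
1       19    13  Quinn                 32
2        9    27  Quinn                 36
3       11    46    Vic                 57
4       20     7    Max                 27
5       12     1  Quinn                 13
6        2    14    Vic                 16
7       16    14    Max                 30
8       15    33  Quinn                 48
group by player: mean(mins), max(mins_plus_assists):
        mins  mins_plus_assists
player                         
Max     10.5                 30
Quinn   21.8                 49
Vic     30.0                 57
take 2 rows with smallest mins:
        mins  mins_plus_assists
player                         
Max     10.5                 30
Quinn   21.8                 49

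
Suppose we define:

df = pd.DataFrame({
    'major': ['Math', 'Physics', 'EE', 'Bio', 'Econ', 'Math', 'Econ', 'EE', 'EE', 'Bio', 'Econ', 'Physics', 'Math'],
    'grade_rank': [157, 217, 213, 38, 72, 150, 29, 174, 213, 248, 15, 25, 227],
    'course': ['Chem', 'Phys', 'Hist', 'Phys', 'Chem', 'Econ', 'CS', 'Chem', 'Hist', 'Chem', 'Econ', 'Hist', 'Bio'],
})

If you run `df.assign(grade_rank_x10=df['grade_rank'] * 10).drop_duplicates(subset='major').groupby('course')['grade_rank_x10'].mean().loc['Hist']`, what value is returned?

add column grade_rank_x10 = df['grade_rank'] * 10:
      major  grade_rank course  grade_rank_x10
0      Math         157   Chem            1570
1   Physics         217   Phys            2170
2        EE         213   Hist            2130
3       Bio          38   Phys             380
4      Econ          72   Chem             720
5      Math         150   Econ            1500
6      Econ          29     CS             290
7        EE         174   Chem            1740
8        EE         213   Hist            2130
9       Bio         248   Chem            2480
10     Econ          15   Econ             150
11  Physics          25   Hist             250
12     Math         227    Bio            2270
drop duplicate major (keep=first):
     major  grade_rank course  grade_rank_x10
0     Math         157   Chem            1570
1  Physics         217   Phys            2170
2       EE         213   Hist            2130
3      Bio          38   Phys             380
4     Econ          72   Chem             720
group by course, mean of grade_rank_x10:
course
Chem    1145.0
Hist    2130.0
Phys    1275.0
Name: grade_rank_x10, dtype: float64
value at index 'Hist' → 2130.0

2130.0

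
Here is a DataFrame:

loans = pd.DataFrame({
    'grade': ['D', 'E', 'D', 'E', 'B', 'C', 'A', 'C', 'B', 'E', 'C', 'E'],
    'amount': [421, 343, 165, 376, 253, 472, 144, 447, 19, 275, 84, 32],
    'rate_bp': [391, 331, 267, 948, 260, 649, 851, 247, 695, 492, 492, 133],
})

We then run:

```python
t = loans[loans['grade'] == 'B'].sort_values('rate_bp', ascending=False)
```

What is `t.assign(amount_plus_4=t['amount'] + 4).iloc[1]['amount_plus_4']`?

257

filter rows where grade == 'B':
  grade  amount  rate_bp
4     B     253      260
8     B      19      695
sort by rate_bp descending:
  grade  amount  rate_bp
8     B      19      695
4     B     253      260
add column amount_plus_4 = t['amount'] + 4:
  grade  amount  rate_bp  amount_plus_4
8     B      19      695             23
4     B     253      260            257
Hence 257.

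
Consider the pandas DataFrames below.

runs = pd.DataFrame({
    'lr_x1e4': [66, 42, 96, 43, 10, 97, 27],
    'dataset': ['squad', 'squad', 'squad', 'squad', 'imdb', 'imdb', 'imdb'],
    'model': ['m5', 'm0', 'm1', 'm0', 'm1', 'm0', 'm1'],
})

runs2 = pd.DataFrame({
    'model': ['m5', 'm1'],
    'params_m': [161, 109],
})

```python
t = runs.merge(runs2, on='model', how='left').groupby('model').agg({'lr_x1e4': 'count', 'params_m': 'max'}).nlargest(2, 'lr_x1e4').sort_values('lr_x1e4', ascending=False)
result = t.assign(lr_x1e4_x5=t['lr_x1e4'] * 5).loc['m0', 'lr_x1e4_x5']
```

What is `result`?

15

merge on 'model' (how='left') → 7 rows:
   lr_x1e4 dataset model  params_m
0       66   squad    m5     161.0
1       42   squad    m0       NaN
2       96   squad    m1     109.0
3       43   squad    m0       NaN
4       10    imdb    m1     109.0
5       97    imdb    m0       NaN
6       27    imdb    m1     109.0
group by model: count(lr_x1e4), max(params_m):
       lr_x1e4  params_m
model                   
m0           3       NaN
m1           3     109.0
m5           1     161.0
take 2 rows with largest lr_x1e4:
       lr_x1e4  params_m
model                   
m0           3       NaN
m1           3     109.0
sort by lr_x1e4 descending:
       lr_x1e4  params_m
model                   
m0           3       NaN
m1           3     109.0
add column lr_x1e4_x5 = t['lr_x1e4'] * 5:
       lr_x1e4  params_m  lr_x1e4_x5
model                               
m0           3       NaN          15
m1           3     109.0          15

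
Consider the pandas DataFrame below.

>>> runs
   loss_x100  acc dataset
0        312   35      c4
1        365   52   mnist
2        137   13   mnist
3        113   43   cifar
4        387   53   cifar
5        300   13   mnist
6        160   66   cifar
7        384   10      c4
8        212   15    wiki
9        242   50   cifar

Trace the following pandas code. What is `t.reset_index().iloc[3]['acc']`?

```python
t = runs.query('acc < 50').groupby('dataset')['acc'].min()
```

15

filter rows where acc < 50:
   loss_x100  acc dataset
0        312   35      c4
2        137   13   mnist
3        113   43   cifar
5        300   13   mnist
7        384   10      c4
8        212   15    wiki
group by dataset, min of acc:
dataset
c4       10
cifar    43
mnist    13
wiki     15
Name: acc, dtype: int64
reset_index():
  dataset  acc
0      c4   10
1   cifar   43
2   mnist   13
3    wiki   15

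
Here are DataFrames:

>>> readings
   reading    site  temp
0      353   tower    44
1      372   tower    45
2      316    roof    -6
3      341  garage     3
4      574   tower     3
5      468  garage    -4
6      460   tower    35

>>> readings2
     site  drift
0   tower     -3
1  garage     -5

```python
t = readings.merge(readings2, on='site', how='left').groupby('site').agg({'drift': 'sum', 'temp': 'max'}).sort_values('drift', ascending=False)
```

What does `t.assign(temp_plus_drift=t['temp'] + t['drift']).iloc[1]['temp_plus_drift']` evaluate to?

-7.0

merge on 'site' (how='left') → 7 rows:
   reading    site  temp  drift
0      353   tower    44   -3.0
1      372   tower    45   -3.0
2      316    roof    -6    NaN
3      341  garage     3   -5.0
4      574   tower     3   -3.0
5      468  garage    -4   -5.0
6      460   tower    35   -3.0
group by site: sum(drift), max(temp):
        drift  temp
site               
garage  -10.0     3
roof      0.0    -6
tower   -12.0    45
sort by drift descending:
        drift  temp
site               
roof      0.0    -6
garage  -10.0     3
tower   -12.0    45
add column temp_plus_drift = t['temp'] + t['drift']:
        drift  temp  temp_plus_drift
site                                
roof      0.0    -6             -6.0
garage  -10.0     3             -7.0
tower   -12.0    45             33.0
Hence -7.0.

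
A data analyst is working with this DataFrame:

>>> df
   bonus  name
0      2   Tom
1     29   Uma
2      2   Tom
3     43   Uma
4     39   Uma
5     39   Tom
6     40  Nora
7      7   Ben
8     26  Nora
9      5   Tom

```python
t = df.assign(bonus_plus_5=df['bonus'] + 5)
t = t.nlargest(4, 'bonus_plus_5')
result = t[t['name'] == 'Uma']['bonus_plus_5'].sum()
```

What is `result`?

92

add column bonus_plus_5 = df['bonus'] + 5:
   bonus  name  bonus_plus_5
0      2   Tom             7
1     29   Uma            34
2      2   Tom             7
3     43   Uma            48
4     39   Uma            44
5     39   Tom            44
6     40  Nora            45
7      7   Ben            12
8     26  Nora            31
9      5   Tom            10
take 4 rows with largest bonus_plus_5:
   bonus  name  bonus_plus_5
3     43   Uma            48
6     40  Nora            45
4     39   Uma            44
5     39   Tom            44
filter rows where name == 'Uma':
   bonus name  bonus_plus_5
3     43  Uma            48
4     39  Uma            44
The sum of column 'bonus_plus_5' is 92.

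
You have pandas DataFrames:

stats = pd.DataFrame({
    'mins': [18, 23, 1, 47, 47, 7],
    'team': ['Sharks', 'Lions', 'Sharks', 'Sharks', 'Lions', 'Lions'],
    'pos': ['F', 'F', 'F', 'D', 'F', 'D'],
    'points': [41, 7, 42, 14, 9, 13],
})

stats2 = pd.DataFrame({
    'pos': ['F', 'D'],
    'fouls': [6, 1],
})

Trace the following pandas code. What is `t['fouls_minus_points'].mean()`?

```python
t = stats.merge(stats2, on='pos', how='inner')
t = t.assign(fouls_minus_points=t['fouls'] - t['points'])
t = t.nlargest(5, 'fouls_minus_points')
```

merge on 'pos' (how='inner') → 6 rows:
   mins    team pos  points  fouls
0    18  Sharks   F      41      6
1    23   Lions   F       7      6
2     1  Sharks   F      42      6
3    47  Sharks   D      14      1
4    47   Lions   F       9      6
5     7   Lions   D      13      1
add column fouls_minus_points = t['fouls'] - t['points']:
   mins    team pos  points  fouls  fouls_minus_points
0    18  Sharks   F      41      6                 -35
1    23   Lions   F       7      6                  -1
2     1  Sharks   F      42      6                 -36
3    47  Sharks   D      14      1                 -13
4    47   Lions   F       9      6                  -3
5     7   Lions   D      13      1                 -12
take 5 rows with largest fouls_minus_points:
   mins    team pos  points  fouls  fouls_minus_points
1    23   Lions   F       7      6                  -1
4    47   Lions   F       9      6                  -3
5     7   Lions   D      13      1                 -12
3    47  Sharks   D      14      1                 -13
0    18  Sharks   F      41      6                 -35
mean of column 'fouls_minus_points' → -12.8

-12.8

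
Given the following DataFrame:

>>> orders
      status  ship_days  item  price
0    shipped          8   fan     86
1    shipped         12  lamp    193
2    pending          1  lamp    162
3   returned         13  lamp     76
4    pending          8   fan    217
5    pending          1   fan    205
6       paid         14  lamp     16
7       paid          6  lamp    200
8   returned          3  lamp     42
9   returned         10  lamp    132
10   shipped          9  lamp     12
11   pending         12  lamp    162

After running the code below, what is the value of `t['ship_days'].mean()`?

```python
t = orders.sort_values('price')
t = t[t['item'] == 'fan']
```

5.66666666667

sort by price:
      status  ship_days  item  price
10   shipped          9  lamp     12
6       paid         14  lamp     16
8   returned          3  lamp     42
3   returned         13  lamp     76
0    shipped          8   fan     86
9   returned         10  lamp    132
2    pending          1  lamp    162
11   pending         12  lamp    162
1    shipped         12  lamp    193
7       paid          6  lamp    200
5    pending          1   fan    205
4    pending          8   fan    217
filter rows where item == 'fan':
    status  ship_days item  price
0  shipped          8  fan     86
5  pending          1  fan    205
4  pending          8  fan    217
Then the mean of column 'ship_days': 5.66666666667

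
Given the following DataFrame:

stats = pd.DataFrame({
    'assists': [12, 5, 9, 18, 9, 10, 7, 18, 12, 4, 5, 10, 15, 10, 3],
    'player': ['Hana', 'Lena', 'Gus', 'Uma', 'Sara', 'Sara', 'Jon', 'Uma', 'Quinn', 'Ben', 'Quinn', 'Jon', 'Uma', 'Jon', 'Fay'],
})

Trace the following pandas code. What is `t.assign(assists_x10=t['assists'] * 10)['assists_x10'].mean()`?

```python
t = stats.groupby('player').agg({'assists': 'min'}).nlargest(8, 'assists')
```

group by player, min of assists:
        assists
player         
Ben           4
Fay           3
Gus           9
Hana         12
Jon           7
Lena          5
Quinn         5
Sara          9
Uma          15
take 8 rows with largest assists:
        assists
player         
Uma          15
Hana         12
Gus           9
Sara          9
Jon           7
Lena          5
Quinn         5
Ben           4
add column assists_x10 = t['assists'] * 10:
        assists  assists_x10
player                      
Uma          15          150
Hana         12          120
Gus           9           90
Sara          9           90
Jon           7           70
Lena          5           50
Quinn         5           50
Ben           4           40
Finally, mean of column 'assists_x10' = 82.5.

82.5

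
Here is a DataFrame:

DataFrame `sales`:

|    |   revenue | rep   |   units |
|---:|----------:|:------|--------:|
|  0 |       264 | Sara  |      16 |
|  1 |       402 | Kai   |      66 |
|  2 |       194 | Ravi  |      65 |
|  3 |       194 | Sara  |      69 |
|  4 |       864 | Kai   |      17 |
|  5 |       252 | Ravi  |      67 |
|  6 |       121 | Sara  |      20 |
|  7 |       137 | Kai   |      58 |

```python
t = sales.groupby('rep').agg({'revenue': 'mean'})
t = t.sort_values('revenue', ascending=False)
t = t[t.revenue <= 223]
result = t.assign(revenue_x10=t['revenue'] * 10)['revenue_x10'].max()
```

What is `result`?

group by rep, mean of revenue:
         revenue
rep             
Kai   467.666667
Ravi  223.000000
Sara  193.000000
sort by revenue descending:
         revenue
rep             
Kai   467.666667
Ravi  223.000000
Sara  193.000000
filter rows where revenue <= 223:
      revenue
rep          
Ravi    223.0
Sara    193.0
add column revenue_x10 = t['revenue'] * 10:
      revenue  revenue_x10
rep                       
Ravi    223.0       2230.0
Sara    193.0       1930.0
max of column 'revenue_x10' → 2230.0

2230.0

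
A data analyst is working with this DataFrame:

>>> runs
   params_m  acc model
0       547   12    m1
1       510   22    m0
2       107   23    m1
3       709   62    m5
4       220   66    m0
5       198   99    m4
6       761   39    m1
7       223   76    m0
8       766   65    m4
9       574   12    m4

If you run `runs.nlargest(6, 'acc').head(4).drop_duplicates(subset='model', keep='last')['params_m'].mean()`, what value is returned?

take 6 rows with largest acc:
   params_m  acc model
5       198   99    m4
7       223   76    m0
4       220   66    m0
8       766   65    m4
3       709   62    m5
6       761   39    m1
take first 4 rows:
   params_m  acc model
5       198   99    m4
7       223   76    m0
4       220   66    m0
8       766   65    m4
drop duplicate model (keep=last):
   params_m  acc model
4       220   66    m0
8       766   65    m4

493.0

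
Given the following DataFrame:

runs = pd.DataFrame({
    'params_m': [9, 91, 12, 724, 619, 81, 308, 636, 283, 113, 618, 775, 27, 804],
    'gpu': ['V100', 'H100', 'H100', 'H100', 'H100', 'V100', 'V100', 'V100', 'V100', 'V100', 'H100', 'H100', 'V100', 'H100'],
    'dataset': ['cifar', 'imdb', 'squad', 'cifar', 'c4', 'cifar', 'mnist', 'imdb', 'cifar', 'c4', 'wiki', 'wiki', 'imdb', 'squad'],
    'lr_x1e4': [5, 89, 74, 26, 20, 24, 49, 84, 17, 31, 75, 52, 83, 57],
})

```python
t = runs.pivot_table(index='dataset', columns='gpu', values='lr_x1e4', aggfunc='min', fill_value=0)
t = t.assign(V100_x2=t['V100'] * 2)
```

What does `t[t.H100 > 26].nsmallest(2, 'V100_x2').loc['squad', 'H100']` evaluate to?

pivot: rows=dataset, cols=gpu, min(lr_x1e4):
gpu      H100  V100
dataset            
c4         20    31
cifar      26     5
imdb       89    83
mnist       0    49
squad      57     0
wiki       52     0
add column V100_x2 = t['V100'] * 2:
gpu      H100  V100  V100_x2
dataset                     
c4         20    31       62
cifar      26     5       10
imdb       89    83      166
mnist       0    49       98
squad      57     0        0
wiki       52     0        0
filter rows where H100 > 26:
gpu      H100  V100  V100_x2
dataset                     
imdb       89    83      166
squad      57     0        0
wiki       52     0        0
take 2 rows with smallest V100_x2:
gpu      H100  V100  V100_x2
dataset                     
squad      57     0        0
wiki       52     0        0

57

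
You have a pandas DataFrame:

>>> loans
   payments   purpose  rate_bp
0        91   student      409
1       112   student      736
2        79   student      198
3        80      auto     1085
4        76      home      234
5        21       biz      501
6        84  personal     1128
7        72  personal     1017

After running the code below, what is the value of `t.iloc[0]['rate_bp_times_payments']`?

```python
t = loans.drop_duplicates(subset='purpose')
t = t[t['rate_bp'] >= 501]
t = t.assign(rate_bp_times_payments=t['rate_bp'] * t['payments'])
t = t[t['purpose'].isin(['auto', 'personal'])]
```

drop duplicate purpose (keep=first):
   payments   purpose  rate_bp
0        91   student      409
3        80      auto     1085
4        76      home      234
5        21       biz      501
6        84  personal     1128
filter rows where rate_bp >= 501:
   payments   purpose  rate_bp
3        80      auto     1085
5        21       biz      501
6        84  personal     1128
add column rate_bp_times_payments = t['rate_bp'] * t['payments']:
   payments   purpose  rate_bp  rate_bp_times_payments
3        80      auto     1085                   86800
5        21       biz      501                   10521
6        84  personal     1128                   94752
filter rows where purpose in ['auto', 'personal']:
   payments   purpose  rate_bp  rate_bp_times_payments
3        80      auto     1085                   86800
6        84  personal     1128                   94752
value at position 0, column 'rate_bp_times_payments' → 86800

86800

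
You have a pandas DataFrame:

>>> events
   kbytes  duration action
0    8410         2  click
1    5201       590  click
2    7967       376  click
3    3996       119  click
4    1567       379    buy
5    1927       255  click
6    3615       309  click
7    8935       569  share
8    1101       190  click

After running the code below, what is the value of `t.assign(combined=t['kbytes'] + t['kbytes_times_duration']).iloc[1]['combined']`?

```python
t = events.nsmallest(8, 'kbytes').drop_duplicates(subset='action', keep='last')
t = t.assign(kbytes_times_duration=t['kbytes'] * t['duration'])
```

take 8 rows with smallest kbytes:
   kbytes  duration action
8    1101       190  click
4    1567       379    buy
5    1927       255  click
6    3615       309  click
3    3996       119  click
1    5201       590  click
2    7967       376  click
0    8410         2  click
drop duplicate action (keep=last):
   kbytes  duration action
4    1567       379    buy
0    8410         2  click
add column kbytes_times_duration = t['kbytes'] * t['duration']:
   kbytes  duration action  kbytes_times_duration
4    1567       379    buy                 593893
0    8410         2  click                  16820
add column combined = t['kbytes'] + t['kbytes_times_duration']:
   kbytes  duration action  kbytes_times_duration  combined
4    1567       379    buy                 593893    595460
0    8410         2  click                  16820     25230

25230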